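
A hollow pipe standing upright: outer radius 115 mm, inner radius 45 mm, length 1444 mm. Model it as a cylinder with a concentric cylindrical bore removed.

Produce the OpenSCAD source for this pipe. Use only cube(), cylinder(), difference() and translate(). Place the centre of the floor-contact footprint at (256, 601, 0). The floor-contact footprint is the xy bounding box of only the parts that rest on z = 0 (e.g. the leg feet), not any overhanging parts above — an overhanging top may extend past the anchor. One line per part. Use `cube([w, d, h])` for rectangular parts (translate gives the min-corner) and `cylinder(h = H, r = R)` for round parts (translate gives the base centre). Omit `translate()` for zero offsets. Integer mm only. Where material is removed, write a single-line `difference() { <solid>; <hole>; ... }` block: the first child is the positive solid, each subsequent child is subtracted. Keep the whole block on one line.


difference() { translate([256, 601, 0]) cylinder(h = 1444, r = 115); translate([256, 601, 0]) cylinder(h = 1444, r = 45); }


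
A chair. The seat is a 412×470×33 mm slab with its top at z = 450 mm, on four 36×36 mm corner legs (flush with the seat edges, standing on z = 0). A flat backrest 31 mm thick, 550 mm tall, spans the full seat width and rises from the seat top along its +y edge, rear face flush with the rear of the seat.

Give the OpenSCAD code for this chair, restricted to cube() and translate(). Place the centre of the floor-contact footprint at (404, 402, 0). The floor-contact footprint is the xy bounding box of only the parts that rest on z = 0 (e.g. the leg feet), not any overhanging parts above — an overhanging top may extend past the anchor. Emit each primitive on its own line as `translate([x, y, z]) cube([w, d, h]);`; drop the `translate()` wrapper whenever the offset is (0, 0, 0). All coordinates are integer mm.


// leg_h = 450 - 33 = 417
translate([198, 167, 417]) cube([412, 470, 33]);
translate([198, 167, 0]) cube([36, 36, 417]);
translate([574, 167, 0]) cube([36, 36, 417]);
translate([198, 601, 0]) cube([36, 36, 417]);
translate([574, 601, 0]) cube([36, 36, 417]);
translate([198, 606, 450]) cube([412, 31, 550]);


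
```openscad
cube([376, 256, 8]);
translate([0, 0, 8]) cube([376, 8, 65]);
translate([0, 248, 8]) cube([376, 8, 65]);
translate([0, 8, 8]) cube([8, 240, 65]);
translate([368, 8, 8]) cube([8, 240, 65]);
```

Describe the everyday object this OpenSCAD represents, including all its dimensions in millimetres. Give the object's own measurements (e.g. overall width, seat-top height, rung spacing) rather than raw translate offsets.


An open-topped rectangular box: outside dimensions 376×256×73 mm, with a uniform wall and base thickness of 8 mm. The base is a full 376×256 slab on the floor; four walls sit on top of the base. The front and back walls (the −y and +y sides) span the full width; the two side walls fit between them.


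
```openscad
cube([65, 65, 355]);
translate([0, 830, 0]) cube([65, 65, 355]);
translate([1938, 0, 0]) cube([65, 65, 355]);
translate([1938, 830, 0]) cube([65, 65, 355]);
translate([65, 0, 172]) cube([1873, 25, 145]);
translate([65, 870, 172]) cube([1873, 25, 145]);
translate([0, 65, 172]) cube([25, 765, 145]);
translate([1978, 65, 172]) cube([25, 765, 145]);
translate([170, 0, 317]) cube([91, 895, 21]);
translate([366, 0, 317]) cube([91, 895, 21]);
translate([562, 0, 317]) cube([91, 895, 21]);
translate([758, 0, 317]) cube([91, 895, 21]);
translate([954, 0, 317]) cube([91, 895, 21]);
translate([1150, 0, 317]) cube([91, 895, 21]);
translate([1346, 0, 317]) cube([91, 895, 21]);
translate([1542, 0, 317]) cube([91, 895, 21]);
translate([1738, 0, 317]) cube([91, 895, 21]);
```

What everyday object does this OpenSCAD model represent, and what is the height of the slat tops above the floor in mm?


A bed frame. The slat-top height is 338 mm.

Four posts, four rails, and a row of slats — a bed frame. Slats sit on the rails at z = 172 + 145 = 317; with slat thickness 21, the top is 338 mm.


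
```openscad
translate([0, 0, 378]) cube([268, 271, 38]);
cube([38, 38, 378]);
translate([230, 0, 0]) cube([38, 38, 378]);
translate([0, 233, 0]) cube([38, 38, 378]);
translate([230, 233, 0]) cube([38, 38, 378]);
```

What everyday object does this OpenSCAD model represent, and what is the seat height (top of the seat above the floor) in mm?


A stool. The seat height is 416 mm.

A 268×271×38 slab at z = 378 on four corner posts — a stool. The seat top is 378 + 38 = 416 mm.


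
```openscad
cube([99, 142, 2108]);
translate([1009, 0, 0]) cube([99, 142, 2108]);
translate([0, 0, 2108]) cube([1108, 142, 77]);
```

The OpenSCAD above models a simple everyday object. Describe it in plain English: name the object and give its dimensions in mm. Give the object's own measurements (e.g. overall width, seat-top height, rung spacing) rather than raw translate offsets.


A door frame. The clear opening is 910 mm wide and 2108 mm high. Two 99 mm wide jambs, 142 mm deep, stand either side of the opening from the floor to the top of the opening. A 77 mm thick head sits across the top of both jambs, spanning the full outside width of the frame.


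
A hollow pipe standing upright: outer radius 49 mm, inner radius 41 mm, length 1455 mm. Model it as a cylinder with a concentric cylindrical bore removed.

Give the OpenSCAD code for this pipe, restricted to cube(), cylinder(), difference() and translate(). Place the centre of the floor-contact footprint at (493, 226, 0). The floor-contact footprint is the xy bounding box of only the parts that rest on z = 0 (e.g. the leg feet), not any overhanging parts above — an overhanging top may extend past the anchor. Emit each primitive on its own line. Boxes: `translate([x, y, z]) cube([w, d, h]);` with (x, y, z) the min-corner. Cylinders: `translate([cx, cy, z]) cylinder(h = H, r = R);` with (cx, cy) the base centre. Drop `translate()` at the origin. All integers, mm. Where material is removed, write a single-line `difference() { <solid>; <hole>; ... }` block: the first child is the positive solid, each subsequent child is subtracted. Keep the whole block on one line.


difference() { translate([493, 226, 0]) cylinder(h = 1455, r = 49); translate([493, 226, 0]) cylinder(h = 1455, r = 41); }


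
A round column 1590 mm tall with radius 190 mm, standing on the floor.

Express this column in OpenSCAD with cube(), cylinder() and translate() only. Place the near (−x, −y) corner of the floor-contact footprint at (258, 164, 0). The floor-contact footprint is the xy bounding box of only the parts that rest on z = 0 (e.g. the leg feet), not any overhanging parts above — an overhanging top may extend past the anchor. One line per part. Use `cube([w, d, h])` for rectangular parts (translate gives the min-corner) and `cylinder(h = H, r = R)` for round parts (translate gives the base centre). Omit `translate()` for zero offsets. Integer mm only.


translate([448, 354, 0]) cylinder(h = 1590, r = 190);


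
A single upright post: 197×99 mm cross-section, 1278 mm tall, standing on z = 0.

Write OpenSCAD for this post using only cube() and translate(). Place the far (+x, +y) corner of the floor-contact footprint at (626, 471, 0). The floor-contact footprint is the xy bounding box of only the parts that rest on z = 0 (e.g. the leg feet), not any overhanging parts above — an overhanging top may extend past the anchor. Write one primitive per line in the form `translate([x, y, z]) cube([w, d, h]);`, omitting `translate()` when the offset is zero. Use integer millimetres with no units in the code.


translate([429, 372, 0]) cube([197, 99, 1278]);


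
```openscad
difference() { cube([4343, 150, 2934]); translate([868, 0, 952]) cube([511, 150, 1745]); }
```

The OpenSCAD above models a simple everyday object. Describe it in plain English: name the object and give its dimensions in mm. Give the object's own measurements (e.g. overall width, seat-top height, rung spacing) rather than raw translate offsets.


A wall 4343 mm long (x), 150 mm thick (y), 2934 mm tall, with a rectangular window opening cut through it. The opening is 511 mm wide and 1745 mm tall; its sill is at z = 952 mm and its near (−x) edge is 868 mm from the wall's −x end. The opening passes through the full wall thickness.


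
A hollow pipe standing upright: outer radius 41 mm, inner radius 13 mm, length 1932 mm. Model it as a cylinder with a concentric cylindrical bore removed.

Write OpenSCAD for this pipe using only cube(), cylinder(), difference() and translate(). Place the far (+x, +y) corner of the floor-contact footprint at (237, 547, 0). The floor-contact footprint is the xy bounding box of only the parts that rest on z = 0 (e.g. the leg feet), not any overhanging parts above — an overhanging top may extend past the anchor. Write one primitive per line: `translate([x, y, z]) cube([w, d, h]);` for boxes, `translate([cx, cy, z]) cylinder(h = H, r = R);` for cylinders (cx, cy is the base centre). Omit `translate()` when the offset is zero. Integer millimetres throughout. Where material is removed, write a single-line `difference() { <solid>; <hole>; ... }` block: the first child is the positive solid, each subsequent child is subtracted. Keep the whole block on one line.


difference() { translate([196, 506, 0]) cylinder(h = 1932, r = 41); translate([196, 506, 0]) cylinder(h = 1932, r = 13); }


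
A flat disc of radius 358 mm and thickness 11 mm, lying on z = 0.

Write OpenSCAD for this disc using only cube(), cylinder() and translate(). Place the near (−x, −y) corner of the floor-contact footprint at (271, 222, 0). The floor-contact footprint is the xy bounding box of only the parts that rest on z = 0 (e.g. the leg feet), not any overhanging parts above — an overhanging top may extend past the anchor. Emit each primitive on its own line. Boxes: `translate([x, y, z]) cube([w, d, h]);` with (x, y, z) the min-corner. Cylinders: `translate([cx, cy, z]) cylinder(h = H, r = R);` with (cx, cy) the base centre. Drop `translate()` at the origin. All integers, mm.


translate([629, 580, 0]) cylinder(h = 11, r = 358);


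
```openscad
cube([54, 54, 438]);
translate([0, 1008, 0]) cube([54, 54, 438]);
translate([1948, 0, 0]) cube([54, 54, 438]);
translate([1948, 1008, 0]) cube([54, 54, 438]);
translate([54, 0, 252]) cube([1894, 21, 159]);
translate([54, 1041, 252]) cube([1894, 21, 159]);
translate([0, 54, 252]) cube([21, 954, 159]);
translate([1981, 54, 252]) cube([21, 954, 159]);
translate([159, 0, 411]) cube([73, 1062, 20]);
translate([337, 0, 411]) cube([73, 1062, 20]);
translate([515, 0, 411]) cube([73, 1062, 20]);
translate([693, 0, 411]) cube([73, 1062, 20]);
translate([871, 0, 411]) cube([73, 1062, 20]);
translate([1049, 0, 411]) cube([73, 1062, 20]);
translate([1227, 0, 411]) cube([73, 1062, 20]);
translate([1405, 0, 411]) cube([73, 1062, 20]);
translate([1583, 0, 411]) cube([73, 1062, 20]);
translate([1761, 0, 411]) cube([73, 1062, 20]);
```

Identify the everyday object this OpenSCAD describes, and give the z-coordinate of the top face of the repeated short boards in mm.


A bed frame. The slat-top height is 431 mm.

Four posts, four rails, and a row of slats — a bed frame. Slats sit on the rails at z = 252 + 159 = 411; with slat thickness 20, the top is 431 mm.


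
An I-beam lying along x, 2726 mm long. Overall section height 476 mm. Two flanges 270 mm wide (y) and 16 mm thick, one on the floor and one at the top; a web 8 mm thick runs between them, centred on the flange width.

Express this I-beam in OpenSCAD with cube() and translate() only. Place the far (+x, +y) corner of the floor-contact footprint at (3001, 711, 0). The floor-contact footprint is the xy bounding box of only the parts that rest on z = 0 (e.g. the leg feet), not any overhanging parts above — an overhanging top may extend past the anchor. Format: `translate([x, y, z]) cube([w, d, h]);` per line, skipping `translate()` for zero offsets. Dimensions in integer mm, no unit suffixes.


translate([275, 441, 0]) cube([2726, 270, 16]);
translate([275, 572, 16]) cube([2726, 8, 444]);
translate([275, 441, 460]) cube([2726, 270, 16]);


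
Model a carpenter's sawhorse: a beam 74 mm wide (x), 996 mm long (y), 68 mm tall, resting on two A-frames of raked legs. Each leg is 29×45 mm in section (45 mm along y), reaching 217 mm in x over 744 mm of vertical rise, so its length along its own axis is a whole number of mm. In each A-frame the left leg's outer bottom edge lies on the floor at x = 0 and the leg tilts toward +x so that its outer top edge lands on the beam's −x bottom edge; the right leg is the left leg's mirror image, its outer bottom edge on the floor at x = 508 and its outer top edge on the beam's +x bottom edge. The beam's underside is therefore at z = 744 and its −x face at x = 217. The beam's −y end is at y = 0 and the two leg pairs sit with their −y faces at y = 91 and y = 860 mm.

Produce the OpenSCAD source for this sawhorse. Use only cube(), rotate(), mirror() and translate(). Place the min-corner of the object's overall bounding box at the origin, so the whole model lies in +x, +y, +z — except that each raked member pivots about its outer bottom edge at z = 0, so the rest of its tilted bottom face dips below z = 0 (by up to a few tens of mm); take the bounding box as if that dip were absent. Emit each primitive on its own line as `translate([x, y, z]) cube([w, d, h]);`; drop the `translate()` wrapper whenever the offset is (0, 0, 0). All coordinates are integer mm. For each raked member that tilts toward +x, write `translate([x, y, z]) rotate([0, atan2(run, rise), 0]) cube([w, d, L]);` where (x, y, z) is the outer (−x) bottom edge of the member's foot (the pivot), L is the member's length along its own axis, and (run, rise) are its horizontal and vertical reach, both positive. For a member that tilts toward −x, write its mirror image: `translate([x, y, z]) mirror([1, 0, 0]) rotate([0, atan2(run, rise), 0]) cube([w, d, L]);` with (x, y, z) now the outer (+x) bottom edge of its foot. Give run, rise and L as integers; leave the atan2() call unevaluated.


// leg length = √(217² + 744²) = 775
// right-leg outer foot x = 2·217 + 74 = 508
// beam min-corner = (217, 0, 744)
translate([217, 0, 744]) cube([74, 996, 68]);
translate([0, 91, 0]) rotate([0, atan2(217, 744), 0]) cube([29, 45, 775]);
translate([508, 91, 0]) mirror([1, 0, 0]) rotate([0, atan2(217, 744), 0]) cube([29, 45, 775]);
translate([0, 860, 0]) rotate([0, atan2(217, 744), 0]) cube([29, 45, 775]);
translate([508, 860, 0]) mirror([1, 0, 0]) rotate([0, atan2(217, 744), 0]) cube([29, 45, 775]);


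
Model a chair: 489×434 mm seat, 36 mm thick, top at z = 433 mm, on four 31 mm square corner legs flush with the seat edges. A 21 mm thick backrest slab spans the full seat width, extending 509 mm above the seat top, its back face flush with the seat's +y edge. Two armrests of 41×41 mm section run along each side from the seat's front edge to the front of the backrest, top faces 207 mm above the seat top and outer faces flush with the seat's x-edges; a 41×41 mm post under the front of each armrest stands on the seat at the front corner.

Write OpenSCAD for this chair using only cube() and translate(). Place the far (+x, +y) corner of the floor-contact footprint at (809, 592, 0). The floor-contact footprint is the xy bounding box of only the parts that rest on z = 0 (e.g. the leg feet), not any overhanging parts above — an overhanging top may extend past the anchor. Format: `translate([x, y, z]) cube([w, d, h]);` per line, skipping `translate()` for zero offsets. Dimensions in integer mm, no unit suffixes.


translate([320, 158, 397]) cube([489, 434, 36]);
translate([320, 158, 0]) cube([31, 31, 397]);
translate([778, 158, 0]) cube([31, 31, 397]);
translate([320, 561, 0]) cube([31, 31, 397]);
translate([778, 561, 0]) cube([31, 31, 397]);
translate([320, 571, 433]) cube([489, 21, 509]);
translate([320, 158, 599]) cube([41, 413, 41]);
translate([768, 158, 599]) cube([41, 413, 41]);
translate([320, 158, 433]) cube([41, 41, 166]);
translate([768, 158, 433]) cube([41, 41, 166]);


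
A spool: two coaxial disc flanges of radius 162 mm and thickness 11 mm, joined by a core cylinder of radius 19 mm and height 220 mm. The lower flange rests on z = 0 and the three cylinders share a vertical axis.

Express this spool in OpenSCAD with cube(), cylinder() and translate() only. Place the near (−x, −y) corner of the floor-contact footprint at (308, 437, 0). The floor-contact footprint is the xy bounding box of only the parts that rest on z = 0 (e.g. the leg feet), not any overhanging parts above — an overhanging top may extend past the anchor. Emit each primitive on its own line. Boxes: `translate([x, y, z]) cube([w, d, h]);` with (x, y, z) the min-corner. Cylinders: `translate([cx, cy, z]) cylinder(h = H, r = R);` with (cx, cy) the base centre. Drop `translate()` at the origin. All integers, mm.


translate([470, 599, 0]) cylinder(h = 11, r = 162);
translate([470, 599, 11]) cylinder(h = 220, r = 19);
translate([470, 599, 231]) cylinder(h = 11, r = 162);


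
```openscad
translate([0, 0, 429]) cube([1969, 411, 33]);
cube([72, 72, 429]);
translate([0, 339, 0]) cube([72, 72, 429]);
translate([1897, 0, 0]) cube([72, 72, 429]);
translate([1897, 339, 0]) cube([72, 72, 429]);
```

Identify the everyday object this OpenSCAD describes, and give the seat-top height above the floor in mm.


A bench. The seat-top height is 462 mm.

A long slab on four corner posts — a bench. The slab sits at z = 429 with thickness 33, so the top is 429 + 33 = 462 mm.


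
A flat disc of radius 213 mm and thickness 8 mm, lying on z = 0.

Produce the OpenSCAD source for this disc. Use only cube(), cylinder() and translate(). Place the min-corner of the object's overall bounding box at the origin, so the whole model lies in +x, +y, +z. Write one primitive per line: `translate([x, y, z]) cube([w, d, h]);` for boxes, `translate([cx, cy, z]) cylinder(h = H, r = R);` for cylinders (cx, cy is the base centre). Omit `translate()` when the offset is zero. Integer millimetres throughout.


translate([213, 213, 0]) cylinder(h = 8, r = 213);


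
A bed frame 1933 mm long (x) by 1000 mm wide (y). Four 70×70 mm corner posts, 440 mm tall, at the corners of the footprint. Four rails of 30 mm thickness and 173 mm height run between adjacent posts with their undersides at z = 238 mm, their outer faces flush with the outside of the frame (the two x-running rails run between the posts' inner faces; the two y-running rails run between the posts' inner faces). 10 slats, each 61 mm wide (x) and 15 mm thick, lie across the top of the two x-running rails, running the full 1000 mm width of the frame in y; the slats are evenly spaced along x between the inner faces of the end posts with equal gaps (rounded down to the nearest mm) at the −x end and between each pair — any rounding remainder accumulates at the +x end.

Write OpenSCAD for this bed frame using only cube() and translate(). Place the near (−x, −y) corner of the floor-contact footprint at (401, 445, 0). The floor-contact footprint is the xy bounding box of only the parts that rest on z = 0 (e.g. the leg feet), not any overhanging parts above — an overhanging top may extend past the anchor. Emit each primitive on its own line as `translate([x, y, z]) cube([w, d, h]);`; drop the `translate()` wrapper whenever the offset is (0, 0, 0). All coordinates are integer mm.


translate([401, 445, 0]) cube([70, 70, 440]);
translate([401, 1375, 0]) cube([70, 70, 440]);
translate([2264, 445, 0]) cube([70, 70, 440]);
translate([2264, 1375, 0]) cube([70, 70, 440]);
translate([471, 445, 238]) cube([1793, 30, 173]);
translate([471, 1415, 238]) cube([1793, 30, 173]);
translate([401, 515, 238]) cube([30, 860, 173]);
translate([2304, 515, 238]) cube([30, 860, 173]);
translate([578, 445, 411]) cube([61, 1000, 15]);
translate([746, 445, 411]) cube([61, 1000, 15]);
translate([914, 445, 411]) cube([61, 1000, 15]);
translate([1082, 445, 411]) cube([61, 1000, 15]);
translate([1250, 445, 411]) cube([61, 1000, 15]);
translate([1418, 445, 411]) cube([61, 1000, 15]);
translate([1586, 445, 411]) cube([61, 1000, 15]);
translate([1754, 445, 411]) cube([61, 1000, 15]);
translate([1922, 445, 411]) cube([61, 1000, 15]);
translate([2090, 445, 411]) cube([61, 1000, 15]);


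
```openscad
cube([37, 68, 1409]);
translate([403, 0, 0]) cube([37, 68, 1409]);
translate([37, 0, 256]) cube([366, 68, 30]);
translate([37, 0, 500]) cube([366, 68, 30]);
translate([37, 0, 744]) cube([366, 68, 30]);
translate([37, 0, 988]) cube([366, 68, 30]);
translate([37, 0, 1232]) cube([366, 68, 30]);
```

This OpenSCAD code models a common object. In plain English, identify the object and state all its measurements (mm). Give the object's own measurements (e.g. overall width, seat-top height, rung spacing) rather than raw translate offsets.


A straight ladder. Two 37×68 mm vertical rails, 1409 mm tall, stand 440 mm apart (outside-to-outside) with their front faces coplanar on the −y side. 5 rungs, each 68 mm deep and 30 mm tall, span between the inner faces of the rails, front faces flush with the rails. The lowest rung's underside is at z = 256 mm and rungs are spaced 244 mm apart (underside to underside).


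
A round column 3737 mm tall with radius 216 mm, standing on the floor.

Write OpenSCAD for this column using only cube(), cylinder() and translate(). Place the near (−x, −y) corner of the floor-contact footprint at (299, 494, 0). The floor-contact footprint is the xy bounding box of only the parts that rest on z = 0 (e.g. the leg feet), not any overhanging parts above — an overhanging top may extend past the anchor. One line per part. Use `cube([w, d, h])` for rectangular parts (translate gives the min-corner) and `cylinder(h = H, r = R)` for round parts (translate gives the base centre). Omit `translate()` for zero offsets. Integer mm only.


translate([515, 710, 0]) cylinder(h = 3737, r = 216);


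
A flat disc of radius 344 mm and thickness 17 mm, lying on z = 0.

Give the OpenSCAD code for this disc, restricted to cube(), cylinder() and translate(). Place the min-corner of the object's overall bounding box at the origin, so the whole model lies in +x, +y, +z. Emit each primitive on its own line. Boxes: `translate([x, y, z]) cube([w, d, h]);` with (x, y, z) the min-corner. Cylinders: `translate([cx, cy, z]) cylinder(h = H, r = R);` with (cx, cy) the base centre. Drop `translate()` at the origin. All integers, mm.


translate([344, 344, 0]) cylinder(h = 17, r = 344);


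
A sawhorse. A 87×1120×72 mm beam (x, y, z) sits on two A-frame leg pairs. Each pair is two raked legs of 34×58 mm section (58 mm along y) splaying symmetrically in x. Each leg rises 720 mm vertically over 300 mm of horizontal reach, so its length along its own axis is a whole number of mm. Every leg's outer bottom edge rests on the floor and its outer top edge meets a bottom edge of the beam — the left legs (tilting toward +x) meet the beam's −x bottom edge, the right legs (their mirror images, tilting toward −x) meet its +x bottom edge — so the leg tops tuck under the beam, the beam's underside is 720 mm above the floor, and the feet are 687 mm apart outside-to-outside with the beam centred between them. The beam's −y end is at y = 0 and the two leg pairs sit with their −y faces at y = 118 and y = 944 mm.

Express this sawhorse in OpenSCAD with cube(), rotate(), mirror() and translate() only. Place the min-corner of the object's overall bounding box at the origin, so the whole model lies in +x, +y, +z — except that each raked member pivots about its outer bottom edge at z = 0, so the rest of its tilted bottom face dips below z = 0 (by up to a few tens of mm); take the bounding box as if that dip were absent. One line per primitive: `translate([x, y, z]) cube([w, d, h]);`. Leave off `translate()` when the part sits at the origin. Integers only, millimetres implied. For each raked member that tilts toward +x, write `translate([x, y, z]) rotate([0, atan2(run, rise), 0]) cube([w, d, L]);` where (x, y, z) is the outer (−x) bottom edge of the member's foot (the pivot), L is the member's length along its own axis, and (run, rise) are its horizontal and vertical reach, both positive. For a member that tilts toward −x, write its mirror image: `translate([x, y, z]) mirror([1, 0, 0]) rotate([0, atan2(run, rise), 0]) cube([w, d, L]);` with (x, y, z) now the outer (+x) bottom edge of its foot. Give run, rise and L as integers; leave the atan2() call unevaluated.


translate([300, 0, 720]) cube([87, 1120, 72]);
translate([0, 118, 0]) rotate([0, atan2(300, 720), 0]) cube([34, 58, 780]);
translate([687, 118, 0]) mirror([1, 0, 0]) rotate([0, atan2(300, 720), 0]) cube([34, 58, 780]);
translate([0, 944, 0]) rotate([0, atan2(300, 720), 0]) cube([34, 58, 780]);
translate([687, 944, 0]) mirror([1, 0, 0]) rotate([0, atan2(300, 720), 0]) cube([34, 58, 780]);


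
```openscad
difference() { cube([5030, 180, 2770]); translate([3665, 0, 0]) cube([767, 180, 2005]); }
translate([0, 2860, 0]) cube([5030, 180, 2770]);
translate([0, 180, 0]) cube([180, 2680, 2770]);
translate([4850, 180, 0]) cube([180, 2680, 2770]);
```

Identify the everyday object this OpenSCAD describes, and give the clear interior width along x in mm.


A single room. The interior width is 4670 mm.

Four walls enclosing a rectangle with a door in the front wall — a room. Outside width 5030 minus two 180 mm walls gives 4670 mm.


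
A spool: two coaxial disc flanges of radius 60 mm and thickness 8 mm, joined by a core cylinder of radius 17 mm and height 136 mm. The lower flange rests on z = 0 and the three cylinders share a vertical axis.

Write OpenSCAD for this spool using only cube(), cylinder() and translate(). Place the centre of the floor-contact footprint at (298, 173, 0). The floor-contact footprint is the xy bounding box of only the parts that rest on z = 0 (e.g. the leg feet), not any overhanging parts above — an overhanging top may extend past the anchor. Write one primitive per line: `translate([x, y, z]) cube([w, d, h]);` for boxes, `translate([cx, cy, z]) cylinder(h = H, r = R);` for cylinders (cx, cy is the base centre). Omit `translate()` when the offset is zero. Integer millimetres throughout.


translate([298, 173, 0]) cylinder(h = 8, r = 60);
translate([298, 173, 8]) cylinder(h = 136, r = 17);
translate([298, 173, 144]) cylinder(h = 8, r = 60);


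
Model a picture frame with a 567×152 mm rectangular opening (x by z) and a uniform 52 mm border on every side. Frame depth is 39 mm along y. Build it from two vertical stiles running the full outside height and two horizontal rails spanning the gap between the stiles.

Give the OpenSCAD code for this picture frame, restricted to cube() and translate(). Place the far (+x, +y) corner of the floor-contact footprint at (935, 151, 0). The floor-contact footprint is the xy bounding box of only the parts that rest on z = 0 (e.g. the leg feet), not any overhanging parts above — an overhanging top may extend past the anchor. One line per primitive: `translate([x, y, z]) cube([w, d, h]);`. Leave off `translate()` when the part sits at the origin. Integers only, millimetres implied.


translate([264, 112, 0]) cube([52, 39, 256]);
translate([883, 112, 0]) cube([52, 39, 256]);
translate([316, 112, 0]) cube([567, 39, 52]);
translate([316, 112, 204]) cube([567, 39, 52]);


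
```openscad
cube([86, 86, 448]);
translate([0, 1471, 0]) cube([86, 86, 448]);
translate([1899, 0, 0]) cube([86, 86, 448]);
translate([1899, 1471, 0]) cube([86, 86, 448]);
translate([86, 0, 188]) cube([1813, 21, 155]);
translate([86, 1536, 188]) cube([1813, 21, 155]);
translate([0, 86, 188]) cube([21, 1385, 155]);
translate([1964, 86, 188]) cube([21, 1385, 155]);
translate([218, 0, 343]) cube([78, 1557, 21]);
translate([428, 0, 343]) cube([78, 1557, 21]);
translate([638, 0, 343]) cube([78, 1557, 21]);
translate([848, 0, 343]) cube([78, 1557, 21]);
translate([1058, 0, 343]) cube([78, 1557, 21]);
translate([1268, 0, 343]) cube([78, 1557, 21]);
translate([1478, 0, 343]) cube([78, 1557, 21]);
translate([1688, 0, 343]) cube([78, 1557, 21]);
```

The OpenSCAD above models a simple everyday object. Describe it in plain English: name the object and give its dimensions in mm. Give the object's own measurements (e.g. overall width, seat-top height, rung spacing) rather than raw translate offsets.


A bed frame 1985 mm long (x) by 1557 mm wide (y). Four 86×86 mm corner posts, 448 mm tall, at the corners of the footprint. Four rails of 21 mm thickness and 155 mm height run between adjacent posts with their undersides at z = 188 mm, their outer faces flush with the outside of the frame (the two x-running rails run between the posts' inner faces; the two y-running rails run between the posts' inner faces). 8 slats, each 78 mm wide (x) and 21 mm thick, lie across the top of the two x-running rails, running the full 1557 mm width of the frame in y; along x they sit between the end posts with a 132 mm gap after the −x posts and between neighbouring slats, leaving 133 mm before the +x posts.


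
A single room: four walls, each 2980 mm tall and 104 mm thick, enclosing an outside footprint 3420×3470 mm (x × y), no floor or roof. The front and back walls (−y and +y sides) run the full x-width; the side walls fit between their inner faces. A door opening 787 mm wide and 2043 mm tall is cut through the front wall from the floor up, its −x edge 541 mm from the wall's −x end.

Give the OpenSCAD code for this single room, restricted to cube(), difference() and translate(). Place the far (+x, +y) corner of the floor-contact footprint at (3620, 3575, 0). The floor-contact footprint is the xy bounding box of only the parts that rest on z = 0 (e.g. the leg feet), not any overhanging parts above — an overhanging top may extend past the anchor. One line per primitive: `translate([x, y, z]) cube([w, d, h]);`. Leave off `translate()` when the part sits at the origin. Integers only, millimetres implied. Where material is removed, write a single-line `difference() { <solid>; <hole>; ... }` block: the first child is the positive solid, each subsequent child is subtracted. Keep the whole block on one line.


difference() { translate([200, 105, 0]) cube([3420, 104, 2980]); translate([741, 105, 0]) cube([787, 104, 2043]); }
translate([200, 3471, 0]) cube([3420, 104, 2980]);
translate([200, 209, 0]) cube([104, 3262, 2980]);
translate([3516, 209, 0]) cube([104, 3262, 2980]);


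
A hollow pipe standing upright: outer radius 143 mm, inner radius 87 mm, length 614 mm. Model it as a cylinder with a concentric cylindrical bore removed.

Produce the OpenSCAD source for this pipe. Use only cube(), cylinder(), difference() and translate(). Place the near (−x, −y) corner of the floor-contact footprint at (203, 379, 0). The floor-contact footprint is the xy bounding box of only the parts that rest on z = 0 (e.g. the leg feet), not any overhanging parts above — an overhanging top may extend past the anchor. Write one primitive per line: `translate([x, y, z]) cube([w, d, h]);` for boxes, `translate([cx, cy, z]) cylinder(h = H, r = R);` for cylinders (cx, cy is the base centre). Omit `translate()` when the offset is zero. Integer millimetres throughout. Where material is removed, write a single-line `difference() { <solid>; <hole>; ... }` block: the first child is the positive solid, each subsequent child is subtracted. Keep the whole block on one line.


difference() { translate([346, 522, 0]) cylinder(h = 614, r = 143); translate([346, 522, 0]) cylinder(h = 614, r = 87); }


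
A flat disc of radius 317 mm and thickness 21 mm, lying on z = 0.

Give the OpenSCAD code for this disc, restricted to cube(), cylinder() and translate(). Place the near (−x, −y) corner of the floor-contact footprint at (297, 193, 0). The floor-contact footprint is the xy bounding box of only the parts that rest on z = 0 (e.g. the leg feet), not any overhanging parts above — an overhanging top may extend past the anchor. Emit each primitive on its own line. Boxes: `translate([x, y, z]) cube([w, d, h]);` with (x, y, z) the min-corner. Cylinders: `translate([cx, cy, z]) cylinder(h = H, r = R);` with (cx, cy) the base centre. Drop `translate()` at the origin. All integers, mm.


translate([614, 510, 0]) cylinder(h = 21, r = 317);


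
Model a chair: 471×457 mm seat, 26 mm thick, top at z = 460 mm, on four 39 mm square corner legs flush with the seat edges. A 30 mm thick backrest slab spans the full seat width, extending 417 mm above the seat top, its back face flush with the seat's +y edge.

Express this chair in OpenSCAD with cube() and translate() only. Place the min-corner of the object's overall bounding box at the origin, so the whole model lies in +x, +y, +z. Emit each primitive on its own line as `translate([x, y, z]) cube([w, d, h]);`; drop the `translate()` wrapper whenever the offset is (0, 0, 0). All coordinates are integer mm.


translate([0, 0, 434]) cube([471, 457, 26]);
cube([39, 39, 434]);
translate([432, 0, 0]) cube([39, 39, 434]);
translate([0, 418, 0]) cube([39, 39, 434]);
translate([432, 418, 0]) cube([39, 39, 434]);
translate([0, 427, 460]) cube([471, 30, 417]);


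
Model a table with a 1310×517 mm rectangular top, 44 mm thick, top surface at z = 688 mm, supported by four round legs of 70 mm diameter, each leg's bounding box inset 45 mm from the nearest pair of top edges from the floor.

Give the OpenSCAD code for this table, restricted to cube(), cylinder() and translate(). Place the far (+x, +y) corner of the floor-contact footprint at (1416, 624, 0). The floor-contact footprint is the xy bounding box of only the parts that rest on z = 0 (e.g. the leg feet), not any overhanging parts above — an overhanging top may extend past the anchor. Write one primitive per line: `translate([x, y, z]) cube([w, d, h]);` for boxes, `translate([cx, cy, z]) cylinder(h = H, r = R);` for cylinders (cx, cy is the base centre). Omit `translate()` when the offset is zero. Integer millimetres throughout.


translate([151, 152, 644]) cube([1310, 517, 44]);
translate([231, 232, 0]) cylinder(h = 644, r = 35);
translate([1381, 232, 0]) cylinder(h = 644, r = 35);
translate([231, 589, 0]) cylinder(h = 644, r = 35);
translate([1381, 589, 0]) cylinder(h = 644, r = 35);


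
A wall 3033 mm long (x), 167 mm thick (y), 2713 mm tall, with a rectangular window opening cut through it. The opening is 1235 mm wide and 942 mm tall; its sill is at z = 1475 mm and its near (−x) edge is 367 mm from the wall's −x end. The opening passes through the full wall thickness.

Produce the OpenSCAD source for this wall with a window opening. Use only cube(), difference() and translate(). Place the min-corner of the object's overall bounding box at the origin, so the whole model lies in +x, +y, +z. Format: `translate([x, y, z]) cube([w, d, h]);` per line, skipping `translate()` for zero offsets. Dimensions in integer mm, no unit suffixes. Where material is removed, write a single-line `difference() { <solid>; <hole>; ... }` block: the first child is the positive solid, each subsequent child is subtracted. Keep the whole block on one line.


difference() { cube([3033, 167, 2713]); translate([367, 0, 1475]) cube([1235, 167, 942]); }


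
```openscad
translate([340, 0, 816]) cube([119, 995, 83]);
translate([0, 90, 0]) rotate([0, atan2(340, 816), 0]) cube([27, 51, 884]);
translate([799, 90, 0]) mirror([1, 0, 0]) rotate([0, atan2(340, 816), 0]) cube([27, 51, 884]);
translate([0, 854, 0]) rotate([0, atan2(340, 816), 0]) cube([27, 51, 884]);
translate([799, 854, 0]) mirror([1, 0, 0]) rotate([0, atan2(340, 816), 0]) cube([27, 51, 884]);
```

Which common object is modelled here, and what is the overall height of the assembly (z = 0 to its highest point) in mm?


A sawhorse. The overall height is 899 mm.

A beam across two mirrored pairs of raked legs — a sawhorse. The beam's underside is at z = 816 (matching the legs' vertical rise in atan2(340, 816)) and the beam is 83 mm tall, so its top is at 816 + 83 = 899 mm. The raked legs top out at the beam's underside, so that is the highest point.


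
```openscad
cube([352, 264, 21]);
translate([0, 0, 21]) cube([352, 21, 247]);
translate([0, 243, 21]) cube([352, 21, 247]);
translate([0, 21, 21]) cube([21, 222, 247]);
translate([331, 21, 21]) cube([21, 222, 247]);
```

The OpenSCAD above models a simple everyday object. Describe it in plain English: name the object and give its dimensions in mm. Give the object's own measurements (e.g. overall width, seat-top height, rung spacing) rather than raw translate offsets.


An open-topped rectangular box: outside dimensions 352×264×268 mm, with a uniform wall and base thickness of 21 mm. The base is a full 352×264 slab on the floor; four walls sit on top of the base. The front and back walls (the −y and +y sides) span the full width; the two side walls fit between them.


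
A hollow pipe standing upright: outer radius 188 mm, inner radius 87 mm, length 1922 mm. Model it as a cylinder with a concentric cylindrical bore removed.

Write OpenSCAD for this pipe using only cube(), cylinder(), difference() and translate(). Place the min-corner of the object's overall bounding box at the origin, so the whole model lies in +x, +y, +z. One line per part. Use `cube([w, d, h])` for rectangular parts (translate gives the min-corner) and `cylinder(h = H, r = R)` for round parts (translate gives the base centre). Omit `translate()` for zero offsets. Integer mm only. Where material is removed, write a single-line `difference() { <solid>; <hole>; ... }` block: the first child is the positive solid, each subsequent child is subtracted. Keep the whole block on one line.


difference() { translate([188, 188, 0]) cylinder(h = 1922, r = 188); translate([188, 188, 0]) cylinder(h = 1922, r = 87); }


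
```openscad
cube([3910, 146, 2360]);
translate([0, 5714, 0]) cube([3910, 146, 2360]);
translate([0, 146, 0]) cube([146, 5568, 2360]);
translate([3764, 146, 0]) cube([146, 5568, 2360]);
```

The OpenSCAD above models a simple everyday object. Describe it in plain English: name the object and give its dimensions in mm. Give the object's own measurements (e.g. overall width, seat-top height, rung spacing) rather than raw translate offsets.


The wall frame of a small rectangular building: four walls, each 2360 mm tall and 146 mm thick, enclosing a footprint 3910 mm (x) by 5860 mm (y) outside-to-outside, with no floor or roof. The front and back walls (the −y and +y sides) span the full width; the two side walls fit between them.


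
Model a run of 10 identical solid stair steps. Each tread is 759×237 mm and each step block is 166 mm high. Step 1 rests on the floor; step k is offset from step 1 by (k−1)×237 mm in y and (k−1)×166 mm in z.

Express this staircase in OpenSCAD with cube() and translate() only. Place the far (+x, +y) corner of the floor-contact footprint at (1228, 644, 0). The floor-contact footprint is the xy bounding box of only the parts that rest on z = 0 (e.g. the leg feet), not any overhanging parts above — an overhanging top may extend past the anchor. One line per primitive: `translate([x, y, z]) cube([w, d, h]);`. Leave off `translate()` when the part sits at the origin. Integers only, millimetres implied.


translate([469, 407, 0]) cube([759, 237, 166]);
translate([469, 644, 166]) cube([759, 237, 166]);
translate([469, 881, 332]) cube([759, 237, 166]);
translate([469, 1118, 498]) cube([759, 237, 166]);
translate([469, 1355, 664]) cube([759, 237, 166]);
translate([469, 1592, 830]) cube([759, 237, 166]);
translate([469, 1829, 996]) cube([759, 237, 166]);
translate([469, 2066, 1162]) cube([759, 237, 166]);
translate([469, 2303, 1328]) cube([759, 237, 166]);
translate([469, 2540, 1494]) cube([759, 237, 166]);


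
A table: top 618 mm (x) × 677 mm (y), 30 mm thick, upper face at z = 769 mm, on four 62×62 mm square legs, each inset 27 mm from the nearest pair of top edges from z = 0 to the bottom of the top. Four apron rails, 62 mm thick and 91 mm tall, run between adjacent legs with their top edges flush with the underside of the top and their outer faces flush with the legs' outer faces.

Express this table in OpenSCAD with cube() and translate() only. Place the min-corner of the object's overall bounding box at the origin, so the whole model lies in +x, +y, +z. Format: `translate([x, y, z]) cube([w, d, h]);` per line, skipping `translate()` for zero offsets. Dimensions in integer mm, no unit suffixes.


translate([0, 0, 739]) cube([618, 677, 30]);
translate([27, 27, 0]) cube([62, 62, 739]);
translate([529, 27, 0]) cube([62, 62, 739]);
translate([27, 588, 0]) cube([62, 62, 739]);
translate([529, 588, 0]) cube([62, 62, 739]);
translate([89, 27, 648]) cube([440, 62, 91]);
translate([89, 588, 648]) cube([440, 62, 91]);
translate([27, 89, 648]) cube([62, 499, 91]);
translate([529, 89, 648]) cube([62, 499, 91]);
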